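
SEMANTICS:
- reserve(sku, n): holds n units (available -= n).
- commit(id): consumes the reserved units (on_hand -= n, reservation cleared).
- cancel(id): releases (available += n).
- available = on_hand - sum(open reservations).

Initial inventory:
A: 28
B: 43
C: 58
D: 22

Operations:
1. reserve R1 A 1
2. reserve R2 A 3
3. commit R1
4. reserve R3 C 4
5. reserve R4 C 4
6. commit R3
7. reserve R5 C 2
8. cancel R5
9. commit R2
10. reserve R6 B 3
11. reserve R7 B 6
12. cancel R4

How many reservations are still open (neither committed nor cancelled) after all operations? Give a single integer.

Answer: 2

Derivation:
Step 1: reserve R1 A 1 -> on_hand[A=28 B=43 C=58 D=22] avail[A=27 B=43 C=58 D=22] open={R1}
Step 2: reserve R2 A 3 -> on_hand[A=28 B=43 C=58 D=22] avail[A=24 B=43 C=58 D=22] open={R1,R2}
Step 3: commit R1 -> on_hand[A=27 B=43 C=58 D=22] avail[A=24 B=43 C=58 D=22] open={R2}
Step 4: reserve R3 C 4 -> on_hand[A=27 B=43 C=58 D=22] avail[A=24 B=43 C=54 D=22] open={R2,R3}
Step 5: reserve R4 C 4 -> on_hand[A=27 B=43 C=58 D=22] avail[A=24 B=43 C=50 D=22] open={R2,R3,R4}
Step 6: commit R3 -> on_hand[A=27 B=43 C=54 D=22] avail[A=24 B=43 C=50 D=22] open={R2,R4}
Step 7: reserve R5 C 2 -> on_hand[A=27 B=43 C=54 D=22] avail[A=24 B=43 C=48 D=22] open={R2,R4,R5}
Step 8: cancel R5 -> on_hand[A=27 B=43 C=54 D=22] avail[A=24 B=43 C=50 D=22] open={R2,R4}
Step 9: commit R2 -> on_hand[A=24 B=43 C=54 D=22] avail[A=24 B=43 C=50 D=22] open={R4}
Step 10: reserve R6 B 3 -> on_hand[A=24 B=43 C=54 D=22] avail[A=24 B=40 C=50 D=22] open={R4,R6}
Step 11: reserve R7 B 6 -> on_hand[A=24 B=43 C=54 D=22] avail[A=24 B=34 C=50 D=22] open={R4,R6,R7}
Step 12: cancel R4 -> on_hand[A=24 B=43 C=54 D=22] avail[A=24 B=34 C=54 D=22] open={R6,R7}
Open reservations: ['R6', 'R7'] -> 2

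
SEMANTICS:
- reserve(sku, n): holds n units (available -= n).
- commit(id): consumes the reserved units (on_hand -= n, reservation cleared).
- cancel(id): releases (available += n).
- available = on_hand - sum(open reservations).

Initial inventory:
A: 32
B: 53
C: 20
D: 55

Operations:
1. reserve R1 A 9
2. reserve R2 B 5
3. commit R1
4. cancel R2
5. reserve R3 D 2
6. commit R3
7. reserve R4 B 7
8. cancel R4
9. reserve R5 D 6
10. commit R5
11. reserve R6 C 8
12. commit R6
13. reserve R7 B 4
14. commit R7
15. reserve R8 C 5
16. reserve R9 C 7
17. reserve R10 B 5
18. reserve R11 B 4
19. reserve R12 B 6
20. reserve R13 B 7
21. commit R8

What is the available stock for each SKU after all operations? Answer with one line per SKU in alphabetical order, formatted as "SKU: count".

Step 1: reserve R1 A 9 -> on_hand[A=32 B=53 C=20 D=55] avail[A=23 B=53 C=20 D=55] open={R1}
Step 2: reserve R2 B 5 -> on_hand[A=32 B=53 C=20 D=55] avail[A=23 B=48 C=20 D=55] open={R1,R2}
Step 3: commit R1 -> on_hand[A=23 B=53 C=20 D=55] avail[A=23 B=48 C=20 D=55] open={R2}
Step 4: cancel R2 -> on_hand[A=23 B=53 C=20 D=55] avail[A=23 B=53 C=20 D=55] open={}
Step 5: reserve R3 D 2 -> on_hand[A=23 B=53 C=20 D=55] avail[A=23 B=53 C=20 D=53] open={R3}
Step 6: commit R3 -> on_hand[A=23 B=53 C=20 D=53] avail[A=23 B=53 C=20 D=53] open={}
Step 7: reserve R4 B 7 -> on_hand[A=23 B=53 C=20 D=53] avail[A=23 B=46 C=20 D=53] open={R4}
Step 8: cancel R4 -> on_hand[A=23 B=53 C=20 D=53] avail[A=23 B=53 C=20 D=53] open={}
Step 9: reserve R5 D 6 -> on_hand[A=23 B=53 C=20 D=53] avail[A=23 B=53 C=20 D=47] open={R5}
Step 10: commit R5 -> on_hand[A=23 B=53 C=20 D=47] avail[A=23 B=53 C=20 D=47] open={}
Step 11: reserve R6 C 8 -> on_hand[A=23 B=53 C=20 D=47] avail[A=23 B=53 C=12 D=47] open={R6}
Step 12: commit R6 -> on_hand[A=23 B=53 C=12 D=47] avail[A=23 B=53 C=12 D=47] open={}
Step 13: reserve R7 B 4 -> on_hand[A=23 B=53 C=12 D=47] avail[A=23 B=49 C=12 D=47] open={R7}
Step 14: commit R7 -> on_hand[A=23 B=49 C=12 D=47] avail[A=23 B=49 C=12 D=47] open={}
Step 15: reserve R8 C 5 -> on_hand[A=23 B=49 C=12 D=47] avail[A=23 B=49 C=7 D=47] open={R8}
Step 16: reserve R9 C 7 -> on_hand[A=23 B=49 C=12 D=47] avail[A=23 B=49 C=0 D=47] open={R8,R9}
Step 17: reserve R10 B 5 -> on_hand[A=23 B=49 C=12 D=47] avail[A=23 B=44 C=0 D=47] open={R10,R8,R9}
Step 18: reserve R11 B 4 -> on_hand[A=23 B=49 C=12 D=47] avail[A=23 B=40 C=0 D=47] open={R10,R11,R8,R9}
Step 19: reserve R12 B 6 -> on_hand[A=23 B=49 C=12 D=47] avail[A=23 B=34 C=0 D=47] open={R10,R11,R12,R8,R9}
Step 20: reserve R13 B 7 -> on_hand[A=23 B=49 C=12 D=47] avail[A=23 B=27 C=0 D=47] open={R10,R11,R12,R13,R8,R9}
Step 21: commit R8 -> on_hand[A=23 B=49 C=7 D=47] avail[A=23 B=27 C=0 D=47] open={R10,R11,R12,R13,R9}

Answer: A: 23
B: 27
C: 0
D: 47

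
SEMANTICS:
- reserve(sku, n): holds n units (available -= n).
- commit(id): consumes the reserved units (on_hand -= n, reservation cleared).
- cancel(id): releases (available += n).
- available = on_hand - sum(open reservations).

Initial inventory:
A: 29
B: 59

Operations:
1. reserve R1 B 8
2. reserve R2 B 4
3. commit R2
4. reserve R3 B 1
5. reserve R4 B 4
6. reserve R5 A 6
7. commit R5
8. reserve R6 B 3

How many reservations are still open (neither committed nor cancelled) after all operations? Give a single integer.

Answer: 4

Derivation:
Step 1: reserve R1 B 8 -> on_hand[A=29 B=59] avail[A=29 B=51] open={R1}
Step 2: reserve R2 B 4 -> on_hand[A=29 B=59] avail[A=29 B=47] open={R1,R2}
Step 3: commit R2 -> on_hand[A=29 B=55] avail[A=29 B=47] open={R1}
Step 4: reserve R3 B 1 -> on_hand[A=29 B=55] avail[A=29 B=46] open={R1,R3}
Step 5: reserve R4 B 4 -> on_hand[A=29 B=55] avail[A=29 B=42] open={R1,R3,R4}
Step 6: reserve R5 A 6 -> on_hand[A=29 B=55] avail[A=23 B=42] open={R1,R3,R4,R5}
Step 7: commit R5 -> on_hand[A=23 B=55] avail[A=23 B=42] open={R1,R3,R4}
Step 8: reserve R6 B 3 -> on_hand[A=23 B=55] avail[A=23 B=39] open={R1,R3,R4,R6}
Open reservations: ['R1', 'R3', 'R4', 'R6'] -> 4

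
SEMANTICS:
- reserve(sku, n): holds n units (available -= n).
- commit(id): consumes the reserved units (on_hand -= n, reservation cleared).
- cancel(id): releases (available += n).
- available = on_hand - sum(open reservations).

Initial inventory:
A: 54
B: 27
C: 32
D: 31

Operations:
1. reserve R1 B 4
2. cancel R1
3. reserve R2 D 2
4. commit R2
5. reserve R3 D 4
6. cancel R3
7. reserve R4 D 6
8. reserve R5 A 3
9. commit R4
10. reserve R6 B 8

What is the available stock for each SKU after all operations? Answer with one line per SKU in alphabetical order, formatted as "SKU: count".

Step 1: reserve R1 B 4 -> on_hand[A=54 B=27 C=32 D=31] avail[A=54 B=23 C=32 D=31] open={R1}
Step 2: cancel R1 -> on_hand[A=54 B=27 C=32 D=31] avail[A=54 B=27 C=32 D=31] open={}
Step 3: reserve R2 D 2 -> on_hand[A=54 B=27 C=32 D=31] avail[A=54 B=27 C=32 D=29] open={R2}
Step 4: commit R2 -> on_hand[A=54 B=27 C=32 D=29] avail[A=54 B=27 C=32 D=29] open={}
Step 5: reserve R3 D 4 -> on_hand[A=54 B=27 C=32 D=29] avail[A=54 B=27 C=32 D=25] open={R3}
Step 6: cancel R3 -> on_hand[A=54 B=27 C=32 D=29] avail[A=54 B=27 C=32 D=29] open={}
Step 7: reserve R4 D 6 -> on_hand[A=54 B=27 C=32 D=29] avail[A=54 B=27 C=32 D=23] open={R4}
Step 8: reserve R5 A 3 -> on_hand[A=54 B=27 C=32 D=29] avail[A=51 B=27 C=32 D=23] open={R4,R5}
Step 9: commit R4 -> on_hand[A=54 B=27 C=32 D=23] avail[A=51 B=27 C=32 D=23] open={R5}
Step 10: reserve R6 B 8 -> on_hand[A=54 B=27 C=32 D=23] avail[A=51 B=19 C=32 D=23] open={R5,R6}

Answer: A: 51
B: 19
C: 32
D: 23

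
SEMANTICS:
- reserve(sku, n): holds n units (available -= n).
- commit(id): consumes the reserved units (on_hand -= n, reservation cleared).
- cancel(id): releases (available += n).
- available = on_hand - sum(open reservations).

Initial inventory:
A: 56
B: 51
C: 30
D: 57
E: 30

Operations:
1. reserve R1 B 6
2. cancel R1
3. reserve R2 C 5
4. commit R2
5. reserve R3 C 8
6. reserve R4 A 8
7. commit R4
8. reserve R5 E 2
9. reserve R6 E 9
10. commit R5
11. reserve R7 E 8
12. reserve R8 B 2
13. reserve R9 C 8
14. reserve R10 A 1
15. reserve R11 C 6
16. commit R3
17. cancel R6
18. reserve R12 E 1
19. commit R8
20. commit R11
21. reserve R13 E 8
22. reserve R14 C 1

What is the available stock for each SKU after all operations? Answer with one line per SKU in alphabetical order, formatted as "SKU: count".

Step 1: reserve R1 B 6 -> on_hand[A=56 B=51 C=30 D=57 E=30] avail[A=56 B=45 C=30 D=57 E=30] open={R1}
Step 2: cancel R1 -> on_hand[A=56 B=51 C=30 D=57 E=30] avail[A=56 B=51 C=30 D=57 E=30] open={}
Step 3: reserve R2 C 5 -> on_hand[A=56 B=51 C=30 D=57 E=30] avail[A=56 B=51 C=25 D=57 E=30] open={R2}
Step 4: commit R2 -> on_hand[A=56 B=51 C=25 D=57 E=30] avail[A=56 B=51 C=25 D=57 E=30] open={}
Step 5: reserve R3 C 8 -> on_hand[A=56 B=51 C=25 D=57 E=30] avail[A=56 B=51 C=17 D=57 E=30] open={R3}
Step 6: reserve R4 A 8 -> on_hand[A=56 B=51 C=25 D=57 E=30] avail[A=48 B=51 C=17 D=57 E=30] open={R3,R4}
Step 7: commit R4 -> on_hand[A=48 B=51 C=25 D=57 E=30] avail[A=48 B=51 C=17 D=57 E=30] open={R3}
Step 8: reserve R5 E 2 -> on_hand[A=48 B=51 C=25 D=57 E=30] avail[A=48 B=51 C=17 D=57 E=28] open={R3,R5}
Step 9: reserve R6 E 9 -> on_hand[A=48 B=51 C=25 D=57 E=30] avail[A=48 B=51 C=17 D=57 E=19] open={R3,R5,R6}
Step 10: commit R5 -> on_hand[A=48 B=51 C=25 D=57 E=28] avail[A=48 B=51 C=17 D=57 E=19] open={R3,R6}
Step 11: reserve R7 E 8 -> on_hand[A=48 B=51 C=25 D=57 E=28] avail[A=48 B=51 C=17 D=57 E=11] open={R3,R6,R7}
Step 12: reserve R8 B 2 -> on_hand[A=48 B=51 C=25 D=57 E=28] avail[A=48 B=49 C=17 D=57 E=11] open={R3,R6,R7,R8}
Step 13: reserve R9 C 8 -> on_hand[A=48 B=51 C=25 D=57 E=28] avail[A=48 B=49 C=9 D=57 E=11] open={R3,R6,R7,R8,R9}
Step 14: reserve R10 A 1 -> on_hand[A=48 B=51 C=25 D=57 E=28] avail[A=47 B=49 C=9 D=57 E=11] open={R10,R3,R6,R7,R8,R9}
Step 15: reserve R11 C 6 -> on_hand[A=48 B=51 C=25 D=57 E=28] avail[A=47 B=49 C=3 D=57 E=11] open={R10,R11,R3,R6,R7,R8,R9}
Step 16: commit R3 -> on_hand[A=48 B=51 C=17 D=57 E=28] avail[A=47 B=49 C=3 D=57 E=11] open={R10,R11,R6,R7,R8,R9}
Step 17: cancel R6 -> on_hand[A=48 B=51 C=17 D=57 E=28] avail[A=47 B=49 C=3 D=57 E=20] open={R10,R11,R7,R8,R9}
Step 18: reserve R12 E 1 -> on_hand[A=48 B=51 C=17 D=57 E=28] avail[A=47 B=49 C=3 D=57 E=19] open={R10,R11,R12,R7,R8,R9}
Step 19: commit R8 -> on_hand[A=48 B=49 C=17 D=57 E=28] avail[A=47 B=49 C=3 D=57 E=19] open={R10,R11,R12,R7,R9}
Step 20: commit R11 -> on_hand[A=48 B=49 C=11 D=57 E=28] avail[A=47 B=49 C=3 D=57 E=19] open={R10,R12,R7,R9}
Step 21: reserve R13 E 8 -> on_hand[A=48 B=49 C=11 D=57 E=28] avail[A=47 B=49 C=3 D=57 E=11] open={R10,R12,R13,R7,R9}
Step 22: reserve R14 C 1 -> on_hand[A=48 B=49 C=11 D=57 E=28] avail[A=47 B=49 C=2 D=57 E=11] open={R10,R12,R13,R14,R7,R9}

Answer: A: 47
B: 49
C: 2
D: 57
E: 11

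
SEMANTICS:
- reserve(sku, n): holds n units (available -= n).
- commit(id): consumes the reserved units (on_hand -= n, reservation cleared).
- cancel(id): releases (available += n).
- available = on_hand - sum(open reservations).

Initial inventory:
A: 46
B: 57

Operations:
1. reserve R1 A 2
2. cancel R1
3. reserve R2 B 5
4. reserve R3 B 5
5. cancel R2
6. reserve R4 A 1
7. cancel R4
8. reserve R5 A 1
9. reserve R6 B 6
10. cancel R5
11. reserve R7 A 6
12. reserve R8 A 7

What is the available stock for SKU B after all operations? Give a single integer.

Answer: 46

Derivation:
Step 1: reserve R1 A 2 -> on_hand[A=46 B=57] avail[A=44 B=57] open={R1}
Step 2: cancel R1 -> on_hand[A=46 B=57] avail[A=46 B=57] open={}
Step 3: reserve R2 B 5 -> on_hand[A=46 B=57] avail[A=46 B=52] open={R2}
Step 4: reserve R3 B 5 -> on_hand[A=46 B=57] avail[A=46 B=47] open={R2,R3}
Step 5: cancel R2 -> on_hand[A=46 B=57] avail[A=46 B=52] open={R3}
Step 6: reserve R4 A 1 -> on_hand[A=46 B=57] avail[A=45 B=52] open={R3,R4}
Step 7: cancel R4 -> on_hand[A=46 B=57] avail[A=46 B=52] open={R3}
Step 8: reserve R5 A 1 -> on_hand[A=46 B=57] avail[A=45 B=52] open={R3,R5}
Step 9: reserve R6 B 6 -> on_hand[A=46 B=57] avail[A=45 B=46] open={R3,R5,R6}
Step 10: cancel R5 -> on_hand[A=46 B=57] avail[A=46 B=46] open={R3,R6}
Step 11: reserve R7 A 6 -> on_hand[A=46 B=57] avail[A=40 B=46] open={R3,R6,R7}
Step 12: reserve R8 A 7 -> on_hand[A=46 B=57] avail[A=33 B=46] open={R3,R6,R7,R8}
Final available[B] = 46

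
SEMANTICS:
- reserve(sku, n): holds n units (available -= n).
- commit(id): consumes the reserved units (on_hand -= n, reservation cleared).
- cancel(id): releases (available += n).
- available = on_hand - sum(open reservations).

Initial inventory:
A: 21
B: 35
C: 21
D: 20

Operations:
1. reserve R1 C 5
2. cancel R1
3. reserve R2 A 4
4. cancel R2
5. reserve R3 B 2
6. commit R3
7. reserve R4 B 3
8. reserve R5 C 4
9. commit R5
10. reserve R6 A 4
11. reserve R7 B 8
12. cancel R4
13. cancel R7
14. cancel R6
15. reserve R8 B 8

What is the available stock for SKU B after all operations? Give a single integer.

Answer: 25

Derivation:
Step 1: reserve R1 C 5 -> on_hand[A=21 B=35 C=21 D=20] avail[A=21 B=35 C=16 D=20] open={R1}
Step 2: cancel R1 -> on_hand[A=21 B=35 C=21 D=20] avail[A=21 B=35 C=21 D=20] open={}
Step 3: reserve R2 A 4 -> on_hand[A=21 B=35 C=21 D=20] avail[A=17 B=35 C=21 D=20] open={R2}
Step 4: cancel R2 -> on_hand[A=21 B=35 C=21 D=20] avail[A=21 B=35 C=21 D=20] open={}
Step 5: reserve R3 B 2 -> on_hand[A=21 B=35 C=21 D=20] avail[A=21 B=33 C=21 D=20] open={R3}
Step 6: commit R3 -> on_hand[A=21 B=33 C=21 D=20] avail[A=21 B=33 C=21 D=20] open={}
Step 7: reserve R4 B 3 -> on_hand[A=21 B=33 C=21 D=20] avail[A=21 B=30 C=21 D=20] open={R4}
Step 8: reserve R5 C 4 -> on_hand[A=21 B=33 C=21 D=20] avail[A=21 B=30 C=17 D=20] open={R4,R5}
Step 9: commit R5 -> on_hand[A=21 B=33 C=17 D=20] avail[A=21 B=30 C=17 D=20] open={R4}
Step 10: reserve R6 A 4 -> on_hand[A=21 B=33 C=17 D=20] avail[A=17 B=30 C=17 D=20] open={R4,R6}
Step 11: reserve R7 B 8 -> on_hand[A=21 B=33 C=17 D=20] avail[A=17 B=22 C=17 D=20] open={R4,R6,R7}
Step 12: cancel R4 -> on_hand[A=21 B=33 C=17 D=20] avail[A=17 B=25 C=17 D=20] open={R6,R7}
Step 13: cancel R7 -> on_hand[A=21 B=33 C=17 D=20] avail[A=17 B=33 C=17 D=20] open={R6}
Step 14: cancel R6 -> on_hand[A=21 B=33 C=17 D=20] avail[A=21 B=33 C=17 D=20] open={}
Step 15: reserve R8 B 8 -> on_hand[A=21 B=33 C=17 D=20] avail[A=21 B=25 C=17 D=20] open={R8}
Final available[B] = 25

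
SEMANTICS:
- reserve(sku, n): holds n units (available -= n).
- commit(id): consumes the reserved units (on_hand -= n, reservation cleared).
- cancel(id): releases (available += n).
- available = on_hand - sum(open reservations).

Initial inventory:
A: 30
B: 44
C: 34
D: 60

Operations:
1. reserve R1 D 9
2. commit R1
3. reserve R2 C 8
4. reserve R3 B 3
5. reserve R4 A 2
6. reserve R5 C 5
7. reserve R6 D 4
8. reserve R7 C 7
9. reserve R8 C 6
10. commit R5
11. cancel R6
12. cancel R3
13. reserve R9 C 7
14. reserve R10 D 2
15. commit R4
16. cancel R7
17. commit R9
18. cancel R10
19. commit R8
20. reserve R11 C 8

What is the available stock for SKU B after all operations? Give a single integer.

Step 1: reserve R1 D 9 -> on_hand[A=30 B=44 C=34 D=60] avail[A=30 B=44 C=34 D=51] open={R1}
Step 2: commit R1 -> on_hand[A=30 B=44 C=34 D=51] avail[A=30 B=44 C=34 D=51] open={}
Step 3: reserve R2 C 8 -> on_hand[A=30 B=44 C=34 D=51] avail[A=30 B=44 C=26 D=51] open={R2}
Step 4: reserve R3 B 3 -> on_hand[A=30 B=44 C=34 D=51] avail[A=30 B=41 C=26 D=51] open={R2,R3}
Step 5: reserve R4 A 2 -> on_hand[A=30 B=44 C=34 D=51] avail[A=28 B=41 C=26 D=51] open={R2,R3,R4}
Step 6: reserve R5 C 5 -> on_hand[A=30 B=44 C=34 D=51] avail[A=28 B=41 C=21 D=51] open={R2,R3,R4,R5}
Step 7: reserve R6 D 4 -> on_hand[A=30 B=44 C=34 D=51] avail[A=28 B=41 C=21 D=47] open={R2,R3,R4,R5,R6}
Step 8: reserve R7 C 7 -> on_hand[A=30 B=44 C=34 D=51] avail[A=28 B=41 C=14 D=47] open={R2,R3,R4,R5,R6,R7}
Step 9: reserve R8 C 6 -> on_hand[A=30 B=44 C=34 D=51] avail[A=28 B=41 C=8 D=47] open={R2,R3,R4,R5,R6,R7,R8}
Step 10: commit R5 -> on_hand[A=30 B=44 C=29 D=51] avail[A=28 B=41 C=8 D=47] open={R2,R3,R4,R6,R7,R8}
Step 11: cancel R6 -> on_hand[A=30 B=44 C=29 D=51] avail[A=28 B=41 C=8 D=51] open={R2,R3,R4,R7,R8}
Step 12: cancel R3 -> on_hand[A=30 B=44 C=29 D=51] avail[A=28 B=44 C=8 D=51] open={R2,R4,R7,R8}
Step 13: reserve R9 C 7 -> on_hand[A=30 B=44 C=29 D=51] avail[A=28 B=44 C=1 D=51] open={R2,R4,R7,R8,R9}
Step 14: reserve R10 D 2 -> on_hand[A=30 B=44 C=29 D=51] avail[A=28 B=44 C=1 D=49] open={R10,R2,R4,R7,R8,R9}
Step 15: commit R4 -> on_hand[A=28 B=44 C=29 D=51] avail[A=28 B=44 C=1 D=49] open={R10,R2,R7,R8,R9}
Step 16: cancel R7 -> on_hand[A=28 B=44 C=29 D=51] avail[A=28 B=44 C=8 D=49] open={R10,R2,R8,R9}
Step 17: commit R9 -> on_hand[A=28 B=44 C=22 D=51] avail[A=28 B=44 C=8 D=49] open={R10,R2,R8}
Step 18: cancel R10 -> on_hand[A=28 B=44 C=22 D=51] avail[A=28 B=44 C=8 D=51] open={R2,R8}
Step 19: commit R8 -> on_hand[A=28 B=44 C=16 D=51] avail[A=28 B=44 C=8 D=51] open={R2}
Step 20: reserve R11 C 8 -> on_hand[A=28 B=44 C=16 D=51] avail[A=28 B=44 C=0 D=51] open={R11,R2}
Final available[B] = 44

Answer: 44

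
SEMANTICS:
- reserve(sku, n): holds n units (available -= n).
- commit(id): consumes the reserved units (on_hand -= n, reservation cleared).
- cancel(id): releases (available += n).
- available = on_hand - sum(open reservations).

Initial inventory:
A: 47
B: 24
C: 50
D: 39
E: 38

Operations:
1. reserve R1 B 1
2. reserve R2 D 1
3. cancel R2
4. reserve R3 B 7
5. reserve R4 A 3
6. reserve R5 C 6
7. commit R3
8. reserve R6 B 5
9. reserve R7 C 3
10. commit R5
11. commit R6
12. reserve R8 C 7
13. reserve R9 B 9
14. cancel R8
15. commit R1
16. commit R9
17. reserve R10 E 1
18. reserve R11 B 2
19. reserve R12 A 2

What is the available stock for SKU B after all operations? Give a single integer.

Step 1: reserve R1 B 1 -> on_hand[A=47 B=24 C=50 D=39 E=38] avail[A=47 B=23 C=50 D=39 E=38] open={R1}
Step 2: reserve R2 D 1 -> on_hand[A=47 B=24 C=50 D=39 E=38] avail[A=47 B=23 C=50 D=38 E=38] open={R1,R2}
Step 3: cancel R2 -> on_hand[A=47 B=24 C=50 D=39 E=38] avail[A=47 B=23 C=50 D=39 E=38] open={R1}
Step 4: reserve R3 B 7 -> on_hand[A=47 B=24 C=50 D=39 E=38] avail[A=47 B=16 C=50 D=39 E=38] open={R1,R3}
Step 5: reserve R4 A 3 -> on_hand[A=47 B=24 C=50 D=39 E=38] avail[A=44 B=16 C=50 D=39 E=38] open={R1,R3,R4}
Step 6: reserve R5 C 6 -> on_hand[A=47 B=24 C=50 D=39 E=38] avail[A=44 B=16 C=44 D=39 E=38] open={R1,R3,R4,R5}
Step 7: commit R3 -> on_hand[A=47 B=17 C=50 D=39 E=38] avail[A=44 B=16 C=44 D=39 E=38] open={R1,R4,R5}
Step 8: reserve R6 B 5 -> on_hand[A=47 B=17 C=50 D=39 E=38] avail[A=44 B=11 C=44 D=39 E=38] open={R1,R4,R5,R6}
Step 9: reserve R7 C 3 -> on_hand[A=47 B=17 C=50 D=39 E=38] avail[A=44 B=11 C=41 D=39 E=38] open={R1,R4,R5,R6,R7}
Step 10: commit R5 -> on_hand[A=47 B=17 C=44 D=39 E=38] avail[A=44 B=11 C=41 D=39 E=38] open={R1,R4,R6,R7}
Step 11: commit R6 -> on_hand[A=47 B=12 C=44 D=39 E=38] avail[A=44 B=11 C=41 D=39 E=38] open={R1,R4,R7}
Step 12: reserve R8 C 7 -> on_hand[A=47 B=12 C=44 D=39 E=38] avail[A=44 B=11 C=34 D=39 E=38] open={R1,R4,R7,R8}
Step 13: reserve R9 B 9 -> on_hand[A=47 B=12 C=44 D=39 E=38] avail[A=44 B=2 C=34 D=39 E=38] open={R1,R4,R7,R8,R9}
Step 14: cancel R8 -> on_hand[A=47 B=12 C=44 D=39 E=38] avail[A=44 B=2 C=41 D=39 E=38] open={R1,R4,R7,R9}
Step 15: commit R1 -> on_hand[A=47 B=11 C=44 D=39 E=38] avail[A=44 B=2 C=41 D=39 E=38] open={R4,R7,R9}
Step 16: commit R9 -> on_hand[A=47 B=2 C=44 D=39 E=38] avail[A=44 B=2 C=41 D=39 E=38] open={R4,R7}
Step 17: reserve R10 E 1 -> on_hand[A=47 B=2 C=44 D=39 E=38] avail[A=44 B=2 C=41 D=39 E=37] open={R10,R4,R7}
Step 18: reserve R11 B 2 -> on_hand[A=47 B=2 C=44 D=39 E=38] avail[A=44 B=0 C=41 D=39 E=37] open={R10,R11,R4,R7}
Step 19: reserve R12 A 2 -> on_hand[A=47 B=2 C=44 D=39 E=38] avail[A=42 B=0 C=41 D=39 E=37] open={R10,R11,R12,R4,R7}
Final available[B] = 0

Answer: 0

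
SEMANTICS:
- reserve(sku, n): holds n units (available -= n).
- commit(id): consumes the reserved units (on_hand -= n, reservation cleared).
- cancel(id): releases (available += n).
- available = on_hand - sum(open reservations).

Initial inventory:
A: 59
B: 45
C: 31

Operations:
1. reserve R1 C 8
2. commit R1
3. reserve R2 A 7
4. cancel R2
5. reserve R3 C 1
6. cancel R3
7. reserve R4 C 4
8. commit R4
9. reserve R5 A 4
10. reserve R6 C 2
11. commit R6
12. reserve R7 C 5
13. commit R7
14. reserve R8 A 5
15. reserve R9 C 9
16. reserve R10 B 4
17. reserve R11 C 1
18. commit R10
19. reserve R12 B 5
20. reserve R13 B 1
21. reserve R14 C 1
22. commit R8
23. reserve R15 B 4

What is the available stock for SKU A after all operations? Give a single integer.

Answer: 50

Derivation:
Step 1: reserve R1 C 8 -> on_hand[A=59 B=45 C=31] avail[A=59 B=45 C=23] open={R1}
Step 2: commit R1 -> on_hand[A=59 B=45 C=23] avail[A=59 B=45 C=23] open={}
Step 3: reserve R2 A 7 -> on_hand[A=59 B=45 C=23] avail[A=52 B=45 C=23] open={R2}
Step 4: cancel R2 -> on_hand[A=59 B=45 C=23] avail[A=59 B=45 C=23] open={}
Step 5: reserve R3 C 1 -> on_hand[A=59 B=45 C=23] avail[A=59 B=45 C=22] open={R3}
Step 6: cancel R3 -> on_hand[A=59 B=45 C=23] avail[A=59 B=45 C=23] open={}
Step 7: reserve R4 C 4 -> on_hand[A=59 B=45 C=23] avail[A=59 B=45 C=19] open={R4}
Step 8: commit R4 -> on_hand[A=59 B=45 C=19] avail[A=59 B=45 C=19] open={}
Step 9: reserve R5 A 4 -> on_hand[A=59 B=45 C=19] avail[A=55 B=45 C=19] open={R5}
Step 10: reserve R6 C 2 -> on_hand[A=59 B=45 C=19] avail[A=55 B=45 C=17] open={R5,R6}
Step 11: commit R6 -> on_hand[A=59 B=45 C=17] avail[A=55 B=45 C=17] open={R5}
Step 12: reserve R7 C 5 -> on_hand[A=59 B=45 C=17] avail[A=55 B=45 C=12] open={R5,R7}
Step 13: commit R7 -> on_hand[A=59 B=45 C=12] avail[A=55 B=45 C=12] open={R5}
Step 14: reserve R8 A 5 -> on_hand[A=59 B=45 C=12] avail[A=50 B=45 C=12] open={R5,R8}
Step 15: reserve R9 C 9 -> on_hand[A=59 B=45 C=12] avail[A=50 B=45 C=3] open={R5,R8,R9}
Step 16: reserve R10 B 4 -> on_hand[A=59 B=45 C=12] avail[A=50 B=41 C=3] open={R10,R5,R8,R9}
Step 17: reserve R11 C 1 -> on_hand[A=59 B=45 C=12] avail[A=50 B=41 C=2] open={R10,R11,R5,R8,R9}
Step 18: commit R10 -> on_hand[A=59 B=41 C=12] avail[A=50 B=41 C=2] open={R11,R5,R8,R9}
Step 19: reserve R12 B 5 -> on_hand[A=59 B=41 C=12] avail[A=50 B=36 C=2] open={R11,R12,R5,R8,R9}
Step 20: reserve R13 B 1 -> on_hand[A=59 B=41 C=12] avail[A=50 B=35 C=2] open={R11,R12,R13,R5,R8,R9}
Step 21: reserve R14 C 1 -> on_hand[A=59 B=41 C=12] avail[A=50 B=35 C=1] open={R11,R12,R13,R14,R5,R8,R9}
Step 22: commit R8 -> on_hand[A=54 B=41 C=12] avail[A=50 B=35 C=1] open={R11,R12,R13,R14,R5,R9}
Step 23: reserve R15 B 4 -> on_hand[A=54 B=41 C=12] avail[A=50 B=31 C=1] open={R11,R12,R13,R14,R15,R5,R9}
Final available[A] = 50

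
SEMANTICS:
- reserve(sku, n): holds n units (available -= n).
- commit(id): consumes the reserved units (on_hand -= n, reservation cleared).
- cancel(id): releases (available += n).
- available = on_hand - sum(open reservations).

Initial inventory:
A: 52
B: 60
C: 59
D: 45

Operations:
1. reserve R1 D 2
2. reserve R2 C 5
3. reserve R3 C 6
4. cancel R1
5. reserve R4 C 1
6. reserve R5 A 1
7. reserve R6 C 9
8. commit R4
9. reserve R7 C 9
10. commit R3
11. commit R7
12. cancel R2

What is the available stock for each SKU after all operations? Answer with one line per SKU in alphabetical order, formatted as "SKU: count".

Step 1: reserve R1 D 2 -> on_hand[A=52 B=60 C=59 D=45] avail[A=52 B=60 C=59 D=43] open={R1}
Step 2: reserve R2 C 5 -> on_hand[A=52 B=60 C=59 D=45] avail[A=52 B=60 C=54 D=43] open={R1,R2}
Step 3: reserve R3 C 6 -> on_hand[A=52 B=60 C=59 D=45] avail[A=52 B=60 C=48 D=43] open={R1,R2,R3}
Step 4: cancel R1 -> on_hand[A=52 B=60 C=59 D=45] avail[A=52 B=60 C=48 D=45] open={R2,R3}
Step 5: reserve R4 C 1 -> on_hand[A=52 B=60 C=59 D=45] avail[A=52 B=60 C=47 D=45] open={R2,R3,R4}
Step 6: reserve R5 A 1 -> on_hand[A=52 B=60 C=59 D=45] avail[A=51 B=60 C=47 D=45] open={R2,R3,R4,R5}
Step 7: reserve R6 C 9 -> on_hand[A=52 B=60 C=59 D=45] avail[A=51 B=60 C=38 D=45] open={R2,R3,R4,R5,R6}
Step 8: commit R4 -> on_hand[A=52 B=60 C=58 D=45] avail[A=51 B=60 C=38 D=45] open={R2,R3,R5,R6}
Step 9: reserve R7 C 9 -> on_hand[A=52 B=60 C=58 D=45] avail[A=51 B=60 C=29 D=45] open={R2,R3,R5,R6,R7}
Step 10: commit R3 -> on_hand[A=52 B=60 C=52 D=45] avail[A=51 B=60 C=29 D=45] open={R2,R5,R6,R7}
Step 11: commit R7 -> on_hand[A=52 B=60 C=43 D=45] avail[A=51 B=60 C=29 D=45] open={R2,R5,R6}
Step 12: cancel R2 -> on_hand[A=52 B=60 C=43 D=45] avail[A=51 B=60 C=34 D=45] open={R5,R6}

Answer: A: 51
B: 60
C: 34
D: 45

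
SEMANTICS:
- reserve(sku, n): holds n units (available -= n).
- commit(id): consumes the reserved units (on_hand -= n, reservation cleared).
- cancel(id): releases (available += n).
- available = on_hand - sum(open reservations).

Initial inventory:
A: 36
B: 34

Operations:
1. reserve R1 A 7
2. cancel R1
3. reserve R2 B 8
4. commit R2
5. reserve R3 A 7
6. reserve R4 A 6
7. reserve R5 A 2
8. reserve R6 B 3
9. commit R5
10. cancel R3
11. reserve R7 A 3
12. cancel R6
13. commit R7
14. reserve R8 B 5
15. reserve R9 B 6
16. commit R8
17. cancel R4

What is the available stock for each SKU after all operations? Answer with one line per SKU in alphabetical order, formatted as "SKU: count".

Answer: A: 31
B: 15

Derivation:
Step 1: reserve R1 A 7 -> on_hand[A=36 B=34] avail[A=29 B=34] open={R1}
Step 2: cancel R1 -> on_hand[A=36 B=34] avail[A=36 B=34] open={}
Step 3: reserve R2 B 8 -> on_hand[A=36 B=34] avail[A=36 B=26] open={R2}
Step 4: commit R2 -> on_hand[A=36 B=26] avail[A=36 B=26] open={}
Step 5: reserve R3 A 7 -> on_hand[A=36 B=26] avail[A=29 B=26] open={R3}
Step 6: reserve R4 A 6 -> on_hand[A=36 B=26] avail[A=23 B=26] open={R3,R4}
Step 7: reserve R5 A 2 -> on_hand[A=36 B=26] avail[A=21 B=26] open={R3,R4,R5}
Step 8: reserve R6 B 3 -> on_hand[A=36 B=26] avail[A=21 B=23] open={R3,R4,R5,R6}
Step 9: commit R5 -> on_hand[A=34 B=26] avail[A=21 B=23] open={R3,R4,R6}
Step 10: cancel R3 -> on_hand[A=34 B=26] avail[A=28 B=23] open={R4,R6}
Step 11: reserve R7 A 3 -> on_hand[A=34 B=26] avail[A=25 B=23] open={R4,R6,R7}
Step 12: cancel R6 -> on_hand[A=34 B=26] avail[A=25 B=26] open={R4,R7}
Step 13: commit R7 -> on_hand[A=31 B=26] avail[A=25 B=26] open={R4}
Step 14: reserve R8 B 5 -> on_hand[A=31 B=26] avail[A=25 B=21] open={R4,R8}
Step 15: reserve R9 B 6 -> on_hand[A=31 B=26] avail[A=25 B=15] open={R4,R8,R9}
Step 16: commit R8 -> on_hand[A=31 B=21] avail[A=25 B=15] open={R4,R9}
Step 17: cancel R4 -> on_hand[A=31 B=21] avail[A=31 B=15] open={R9}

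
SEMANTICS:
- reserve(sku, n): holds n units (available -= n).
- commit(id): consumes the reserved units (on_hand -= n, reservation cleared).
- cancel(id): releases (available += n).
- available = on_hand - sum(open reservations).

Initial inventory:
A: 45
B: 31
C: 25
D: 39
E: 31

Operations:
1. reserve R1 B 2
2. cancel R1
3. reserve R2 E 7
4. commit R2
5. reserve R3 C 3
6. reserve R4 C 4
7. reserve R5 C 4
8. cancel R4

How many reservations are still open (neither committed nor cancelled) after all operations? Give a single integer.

Answer: 2

Derivation:
Step 1: reserve R1 B 2 -> on_hand[A=45 B=31 C=25 D=39 E=31] avail[A=45 B=29 C=25 D=39 E=31] open={R1}
Step 2: cancel R1 -> on_hand[A=45 B=31 C=25 D=39 E=31] avail[A=45 B=31 C=25 D=39 E=31] open={}
Step 3: reserve R2 E 7 -> on_hand[A=45 B=31 C=25 D=39 E=31] avail[A=45 B=31 C=25 D=39 E=24] open={R2}
Step 4: commit R2 -> on_hand[A=45 B=31 C=25 D=39 E=24] avail[A=45 B=31 C=25 D=39 E=24] open={}
Step 5: reserve R3 C 3 -> on_hand[A=45 B=31 C=25 D=39 E=24] avail[A=45 B=31 C=22 D=39 E=24] open={R3}
Step 6: reserve R4 C 4 -> on_hand[A=45 B=31 C=25 D=39 E=24] avail[A=45 B=31 C=18 D=39 E=24] open={R3,R4}
Step 7: reserve R5 C 4 -> on_hand[A=45 B=31 C=25 D=39 E=24] avail[A=45 B=31 C=14 D=39 E=24] open={R3,R4,R5}
Step 8: cancel R4 -> on_hand[A=45 B=31 C=25 D=39 E=24] avail[A=45 B=31 C=18 D=39 E=24] open={R3,R5}
Open reservations: ['R3', 'R5'] -> 2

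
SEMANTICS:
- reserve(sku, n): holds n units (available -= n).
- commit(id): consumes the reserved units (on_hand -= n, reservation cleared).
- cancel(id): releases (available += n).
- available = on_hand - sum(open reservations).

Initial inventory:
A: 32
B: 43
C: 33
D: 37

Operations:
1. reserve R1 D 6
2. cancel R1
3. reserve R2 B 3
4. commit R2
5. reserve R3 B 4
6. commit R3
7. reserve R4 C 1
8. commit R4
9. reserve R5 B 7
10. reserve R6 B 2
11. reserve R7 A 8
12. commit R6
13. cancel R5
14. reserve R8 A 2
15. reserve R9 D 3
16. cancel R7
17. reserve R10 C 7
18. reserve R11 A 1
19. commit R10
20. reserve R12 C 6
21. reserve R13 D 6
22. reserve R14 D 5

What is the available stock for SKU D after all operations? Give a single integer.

Step 1: reserve R1 D 6 -> on_hand[A=32 B=43 C=33 D=37] avail[A=32 B=43 C=33 D=31] open={R1}
Step 2: cancel R1 -> on_hand[A=32 B=43 C=33 D=37] avail[A=32 B=43 C=33 D=37] open={}
Step 3: reserve R2 B 3 -> on_hand[A=32 B=43 C=33 D=37] avail[A=32 B=40 C=33 D=37] open={R2}
Step 4: commit R2 -> on_hand[A=32 B=40 C=33 D=37] avail[A=32 B=40 C=33 D=37] open={}
Step 5: reserve R3 B 4 -> on_hand[A=32 B=40 C=33 D=37] avail[A=32 B=36 C=33 D=37] open={R3}
Step 6: commit R3 -> on_hand[A=32 B=36 C=33 D=37] avail[A=32 B=36 C=33 D=37] open={}
Step 7: reserve R4 C 1 -> on_hand[A=32 B=36 C=33 D=37] avail[A=32 B=36 C=32 D=37] open={R4}
Step 8: commit R4 -> on_hand[A=32 B=36 C=32 D=37] avail[A=32 B=36 C=32 D=37] open={}
Step 9: reserve R5 B 7 -> on_hand[A=32 B=36 C=32 D=37] avail[A=32 B=29 C=32 D=37] open={R5}
Step 10: reserve R6 B 2 -> on_hand[A=32 B=36 C=32 D=37] avail[A=32 B=27 C=32 D=37] open={R5,R6}
Step 11: reserve R7 A 8 -> on_hand[A=32 B=36 C=32 D=37] avail[A=24 B=27 C=32 D=37] open={R5,R6,R7}
Step 12: commit R6 -> on_hand[A=32 B=34 C=32 D=37] avail[A=24 B=27 C=32 D=37] open={R5,R7}
Step 13: cancel R5 -> on_hand[A=32 B=34 C=32 D=37] avail[A=24 B=34 C=32 D=37] open={R7}
Step 14: reserve R8 A 2 -> on_hand[A=32 B=34 C=32 D=37] avail[A=22 B=34 C=32 D=37] open={R7,R8}
Step 15: reserve R9 D 3 -> on_hand[A=32 B=34 C=32 D=37] avail[A=22 B=34 C=32 D=34] open={R7,R8,R9}
Step 16: cancel R7 -> on_hand[A=32 B=34 C=32 D=37] avail[A=30 B=34 C=32 D=34] open={R8,R9}
Step 17: reserve R10 C 7 -> on_hand[A=32 B=34 C=32 D=37] avail[A=30 B=34 C=25 D=34] open={R10,R8,R9}
Step 18: reserve R11 A 1 -> on_hand[A=32 B=34 C=32 D=37] avail[A=29 B=34 C=25 D=34] open={R10,R11,R8,R9}
Step 19: commit R10 -> on_hand[A=32 B=34 C=25 D=37] avail[A=29 B=34 C=25 D=34] open={R11,R8,R9}
Step 20: reserve R12 C 6 -> on_hand[A=32 B=34 C=25 D=37] avail[A=29 B=34 C=19 D=34] open={R11,R12,R8,R9}
Step 21: reserve R13 D 6 -> on_hand[A=32 B=34 C=25 D=37] avail[A=29 B=34 C=19 D=28] open={R11,R12,R13,R8,R9}
Step 22: reserve R14 D 5 -> on_hand[A=32 B=34 C=25 D=37] avail[A=29 B=34 C=19 D=23] open={R11,R12,R13,R14,R8,R9}
Final available[D] = 23

Answer: 23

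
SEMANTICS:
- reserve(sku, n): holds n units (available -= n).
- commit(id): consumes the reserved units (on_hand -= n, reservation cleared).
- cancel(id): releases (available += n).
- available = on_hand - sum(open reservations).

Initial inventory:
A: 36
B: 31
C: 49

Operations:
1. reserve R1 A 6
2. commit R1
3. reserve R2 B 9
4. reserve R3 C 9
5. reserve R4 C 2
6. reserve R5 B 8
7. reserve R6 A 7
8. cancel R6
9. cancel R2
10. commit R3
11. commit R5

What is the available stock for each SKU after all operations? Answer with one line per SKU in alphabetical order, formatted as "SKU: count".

Answer: A: 30
B: 23
C: 38

Derivation:
Step 1: reserve R1 A 6 -> on_hand[A=36 B=31 C=49] avail[A=30 B=31 C=49] open={R1}
Step 2: commit R1 -> on_hand[A=30 B=31 C=49] avail[A=30 B=31 C=49] open={}
Step 3: reserve R2 B 9 -> on_hand[A=30 B=31 C=49] avail[A=30 B=22 C=49] open={R2}
Step 4: reserve R3 C 9 -> on_hand[A=30 B=31 C=49] avail[A=30 B=22 C=40] open={R2,R3}
Step 5: reserve R4 C 2 -> on_hand[A=30 B=31 C=49] avail[A=30 B=22 C=38] open={R2,R3,R4}
Step 6: reserve R5 B 8 -> on_hand[A=30 B=31 C=49] avail[A=30 B=14 C=38] open={R2,R3,R4,R5}
Step 7: reserve R6 A 7 -> on_hand[A=30 B=31 C=49] avail[A=23 B=14 C=38] open={R2,R3,R4,R5,R6}
Step 8: cancel R6 -> on_hand[A=30 B=31 C=49] avail[A=30 B=14 C=38] open={R2,R3,R4,R5}
Step 9: cancel R2 -> on_hand[A=30 B=31 C=49] avail[A=30 B=23 C=38] open={R3,R4,R5}
Step 10: commit R3 -> on_hand[A=30 B=31 C=40] avail[A=30 B=23 C=38] open={R4,R5}
Step 11: commit R5 -> on_hand[A=30 B=23 C=40] avail[A=30 B=23 C=38] open={R4}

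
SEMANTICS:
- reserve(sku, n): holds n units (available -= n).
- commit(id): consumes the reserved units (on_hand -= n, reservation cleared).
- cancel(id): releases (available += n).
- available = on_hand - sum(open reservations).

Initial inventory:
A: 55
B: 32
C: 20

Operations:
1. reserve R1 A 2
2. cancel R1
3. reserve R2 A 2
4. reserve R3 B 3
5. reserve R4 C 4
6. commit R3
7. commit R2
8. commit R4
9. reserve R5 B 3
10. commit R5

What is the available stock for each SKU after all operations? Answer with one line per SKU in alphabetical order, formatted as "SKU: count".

Answer: A: 53
B: 26
C: 16

Derivation:
Step 1: reserve R1 A 2 -> on_hand[A=55 B=32 C=20] avail[A=53 B=32 C=20] open={R1}
Step 2: cancel R1 -> on_hand[A=55 B=32 C=20] avail[A=55 B=32 C=20] open={}
Step 3: reserve R2 A 2 -> on_hand[A=55 B=32 C=20] avail[A=53 B=32 C=20] open={R2}
Step 4: reserve R3 B 3 -> on_hand[A=55 B=32 C=20] avail[A=53 B=29 C=20] open={R2,R3}
Step 5: reserve R4 C 4 -> on_hand[A=55 B=32 C=20] avail[A=53 B=29 C=16] open={R2,R3,R4}
Step 6: commit R3 -> on_hand[A=55 B=29 C=20] avail[A=53 B=29 C=16] open={R2,R4}
Step 7: commit R2 -> on_hand[A=53 B=29 C=20] avail[A=53 B=29 C=16] open={R4}
Step 8: commit R4 -> on_hand[A=53 B=29 C=16] avail[A=53 B=29 C=16] open={}
Step 9: reserve R5 B 3 -> on_hand[A=53 B=29 C=16] avail[A=53 B=26 C=16] open={R5}
Step 10: commit R5 -> on_hand[A=53 B=26 C=16] avail[A=53 B=26 C=16] open={}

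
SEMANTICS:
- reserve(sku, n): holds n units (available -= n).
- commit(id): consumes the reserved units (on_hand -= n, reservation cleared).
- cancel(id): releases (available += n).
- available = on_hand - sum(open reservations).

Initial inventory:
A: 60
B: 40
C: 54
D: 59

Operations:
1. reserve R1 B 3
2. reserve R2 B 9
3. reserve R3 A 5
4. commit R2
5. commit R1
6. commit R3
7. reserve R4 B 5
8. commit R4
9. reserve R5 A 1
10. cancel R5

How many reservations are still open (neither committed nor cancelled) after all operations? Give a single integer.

Step 1: reserve R1 B 3 -> on_hand[A=60 B=40 C=54 D=59] avail[A=60 B=37 C=54 D=59] open={R1}
Step 2: reserve R2 B 9 -> on_hand[A=60 B=40 C=54 D=59] avail[A=60 B=28 C=54 D=59] open={R1,R2}
Step 3: reserve R3 A 5 -> on_hand[A=60 B=40 C=54 D=59] avail[A=55 B=28 C=54 D=59] open={R1,R2,R3}
Step 4: commit R2 -> on_hand[A=60 B=31 C=54 D=59] avail[A=55 B=28 C=54 D=59] open={R1,R3}
Step 5: commit R1 -> on_hand[A=60 B=28 C=54 D=59] avail[A=55 B=28 C=54 D=59] open={R3}
Step 6: commit R3 -> on_hand[A=55 B=28 C=54 D=59] avail[A=55 B=28 C=54 D=59] open={}
Step 7: reserve R4 B 5 -> on_hand[A=55 B=28 C=54 D=59] avail[A=55 B=23 C=54 D=59] open={R4}
Step 8: commit R4 -> on_hand[A=55 B=23 C=54 D=59] avail[A=55 B=23 C=54 D=59] open={}
Step 9: reserve R5 A 1 -> on_hand[A=55 B=23 C=54 D=59] avail[A=54 B=23 C=54 D=59] open={R5}
Step 10: cancel R5 -> on_hand[A=55 B=23 C=54 D=59] avail[A=55 B=23 C=54 D=59] open={}
Open reservations: [] -> 0

Answer: 0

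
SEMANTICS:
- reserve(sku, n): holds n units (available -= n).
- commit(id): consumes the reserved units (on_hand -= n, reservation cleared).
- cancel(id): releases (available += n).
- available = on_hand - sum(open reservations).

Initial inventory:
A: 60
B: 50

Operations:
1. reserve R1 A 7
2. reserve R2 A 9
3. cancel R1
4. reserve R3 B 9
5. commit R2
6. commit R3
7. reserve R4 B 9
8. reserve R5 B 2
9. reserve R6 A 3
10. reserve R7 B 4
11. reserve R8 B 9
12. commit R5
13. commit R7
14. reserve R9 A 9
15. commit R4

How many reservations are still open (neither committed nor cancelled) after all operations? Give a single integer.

Step 1: reserve R1 A 7 -> on_hand[A=60 B=50] avail[A=53 B=50] open={R1}
Step 2: reserve R2 A 9 -> on_hand[A=60 B=50] avail[A=44 B=50] open={R1,R2}
Step 3: cancel R1 -> on_hand[A=60 B=50] avail[A=51 B=50] open={R2}
Step 4: reserve R3 B 9 -> on_hand[A=60 B=50] avail[A=51 B=41] open={R2,R3}
Step 5: commit R2 -> on_hand[A=51 B=50] avail[A=51 B=41] open={R3}
Step 6: commit R3 -> on_hand[A=51 B=41] avail[A=51 B=41] open={}
Step 7: reserve R4 B 9 -> on_hand[A=51 B=41] avail[A=51 B=32] open={R4}
Step 8: reserve R5 B 2 -> on_hand[A=51 B=41] avail[A=51 B=30] open={R4,R5}
Step 9: reserve R6 A 3 -> on_hand[A=51 B=41] avail[A=48 B=30] open={R4,R5,R6}
Step 10: reserve R7 B 4 -> on_hand[A=51 B=41] avail[A=48 B=26] open={R4,R5,R6,R7}
Step 11: reserve R8 B 9 -> on_hand[A=51 B=41] avail[A=48 B=17] open={R4,R5,R6,R7,R8}
Step 12: commit R5 -> on_hand[A=51 B=39] avail[A=48 B=17] open={R4,R6,R7,R8}
Step 13: commit R7 -> on_hand[A=51 B=35] avail[A=48 B=17] open={R4,R6,R8}
Step 14: reserve R9 A 9 -> on_hand[A=51 B=35] avail[A=39 B=17] open={R4,R6,R8,R9}
Step 15: commit R4 -> on_hand[A=51 B=26] avail[A=39 B=17] open={R6,R8,R9}
Open reservations: ['R6', 'R8', 'R9'] -> 3

Answer: 3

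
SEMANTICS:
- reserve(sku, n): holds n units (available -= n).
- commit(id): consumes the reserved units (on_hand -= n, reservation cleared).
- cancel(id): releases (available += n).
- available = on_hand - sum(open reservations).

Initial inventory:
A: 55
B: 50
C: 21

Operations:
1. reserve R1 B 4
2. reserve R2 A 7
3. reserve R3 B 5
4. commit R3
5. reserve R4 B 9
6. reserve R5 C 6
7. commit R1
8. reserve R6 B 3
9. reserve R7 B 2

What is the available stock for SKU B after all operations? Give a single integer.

Step 1: reserve R1 B 4 -> on_hand[A=55 B=50 C=21] avail[A=55 B=46 C=21] open={R1}
Step 2: reserve R2 A 7 -> on_hand[A=55 B=50 C=21] avail[A=48 B=46 C=21] open={R1,R2}
Step 3: reserve R3 B 5 -> on_hand[A=55 B=50 C=21] avail[A=48 B=41 C=21] open={R1,R2,R3}
Step 4: commit R3 -> on_hand[A=55 B=45 C=21] avail[A=48 B=41 C=21] open={R1,R2}
Step 5: reserve R4 B 9 -> on_hand[A=55 B=45 C=21] avail[A=48 B=32 C=21] open={R1,R2,R4}
Step 6: reserve R5 C 6 -> on_hand[A=55 B=45 C=21] avail[A=48 B=32 C=15] open={R1,R2,R4,R5}
Step 7: commit R1 -> on_hand[A=55 B=41 C=21] avail[A=48 B=32 C=15] open={R2,R4,R5}
Step 8: reserve R6 B 3 -> on_hand[A=55 B=41 C=21] avail[A=48 B=29 C=15] open={R2,R4,R5,R6}
Step 9: reserve R7 B 2 -> on_hand[A=55 B=41 C=21] avail[A=48 B=27 C=15] open={R2,R4,R5,R6,R7}
Final available[B] = 27

Answer: 27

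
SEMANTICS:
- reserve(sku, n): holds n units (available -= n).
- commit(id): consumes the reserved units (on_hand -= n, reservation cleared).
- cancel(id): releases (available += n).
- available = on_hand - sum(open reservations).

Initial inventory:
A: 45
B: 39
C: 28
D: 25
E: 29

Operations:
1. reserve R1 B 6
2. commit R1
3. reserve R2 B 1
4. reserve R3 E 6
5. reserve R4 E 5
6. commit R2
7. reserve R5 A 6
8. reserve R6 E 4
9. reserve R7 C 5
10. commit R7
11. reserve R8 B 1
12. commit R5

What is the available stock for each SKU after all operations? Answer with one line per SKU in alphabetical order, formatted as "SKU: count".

Step 1: reserve R1 B 6 -> on_hand[A=45 B=39 C=28 D=25 E=29] avail[A=45 B=33 C=28 D=25 E=29] open={R1}
Step 2: commit R1 -> on_hand[A=45 B=33 C=28 D=25 E=29] avail[A=45 B=33 C=28 D=25 E=29] open={}
Step 3: reserve R2 B 1 -> on_hand[A=45 B=33 C=28 D=25 E=29] avail[A=45 B=32 C=28 D=25 E=29] open={R2}
Step 4: reserve R3 E 6 -> on_hand[A=45 B=33 C=28 D=25 E=29] avail[A=45 B=32 C=28 D=25 E=23] open={R2,R3}
Step 5: reserve R4 E 5 -> on_hand[A=45 B=33 C=28 D=25 E=29] avail[A=45 B=32 C=28 D=25 E=18] open={R2,R3,R4}
Step 6: commit R2 -> on_hand[A=45 B=32 C=28 D=25 E=29] avail[A=45 B=32 C=28 D=25 E=18] open={R3,R4}
Step 7: reserve R5 A 6 -> on_hand[A=45 B=32 C=28 D=25 E=29] avail[A=39 B=32 C=28 D=25 E=18] open={R3,R4,R5}
Step 8: reserve R6 E 4 -> on_hand[A=45 B=32 C=28 D=25 E=29] avail[A=39 B=32 C=28 D=25 E=14] open={R3,R4,R5,R6}
Step 9: reserve R7 C 5 -> on_hand[A=45 B=32 C=28 D=25 E=29] avail[A=39 B=32 C=23 D=25 E=14] open={R3,R4,R5,R6,R7}
Step 10: commit R7 -> on_hand[A=45 B=32 C=23 D=25 E=29] avail[A=39 B=32 C=23 D=25 E=14] open={R3,R4,R5,R6}
Step 11: reserve R8 B 1 -> on_hand[A=45 B=32 C=23 D=25 E=29] avail[A=39 B=31 C=23 D=25 E=14] open={R3,R4,R5,R6,R8}
Step 12: commit R5 -> on_hand[A=39 B=32 C=23 D=25 E=29] avail[A=39 B=31 C=23 D=25 E=14] open={R3,R4,R6,R8}

Answer: A: 39
B: 31
C: 23
D: 25
E: 14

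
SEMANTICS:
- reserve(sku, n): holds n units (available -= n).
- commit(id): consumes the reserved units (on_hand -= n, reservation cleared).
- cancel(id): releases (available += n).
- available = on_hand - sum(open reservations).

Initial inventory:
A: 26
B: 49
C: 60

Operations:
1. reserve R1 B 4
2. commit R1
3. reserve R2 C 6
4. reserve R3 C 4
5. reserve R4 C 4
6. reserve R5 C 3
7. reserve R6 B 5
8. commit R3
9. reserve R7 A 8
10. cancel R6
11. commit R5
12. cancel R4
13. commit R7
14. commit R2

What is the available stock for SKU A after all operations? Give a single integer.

Step 1: reserve R1 B 4 -> on_hand[A=26 B=49 C=60] avail[A=26 B=45 C=60] open={R1}
Step 2: commit R1 -> on_hand[A=26 B=45 C=60] avail[A=26 B=45 C=60] open={}
Step 3: reserve R2 C 6 -> on_hand[A=26 B=45 C=60] avail[A=26 B=45 C=54] open={R2}
Step 4: reserve R3 C 4 -> on_hand[A=26 B=45 C=60] avail[A=26 B=45 C=50] open={R2,R3}
Step 5: reserve R4 C 4 -> on_hand[A=26 B=45 C=60] avail[A=26 B=45 C=46] open={R2,R3,R4}
Step 6: reserve R5 C 3 -> on_hand[A=26 B=45 C=60] avail[A=26 B=45 C=43] open={R2,R3,R4,R5}
Step 7: reserve R6 B 5 -> on_hand[A=26 B=45 C=60] avail[A=26 B=40 C=43] open={R2,R3,R4,R5,R6}
Step 8: commit R3 -> on_hand[A=26 B=45 C=56] avail[A=26 B=40 C=43] open={R2,R4,R5,R6}
Step 9: reserve R7 A 8 -> on_hand[A=26 B=45 C=56] avail[A=18 B=40 C=43] open={R2,R4,R5,R6,R7}
Step 10: cancel R6 -> on_hand[A=26 B=45 C=56] avail[A=18 B=45 C=43] open={R2,R4,R5,R7}
Step 11: commit R5 -> on_hand[A=26 B=45 C=53] avail[A=18 B=45 C=43] open={R2,R4,R7}
Step 12: cancel R4 -> on_hand[A=26 B=45 C=53] avail[A=18 B=45 C=47] open={R2,R7}
Step 13: commit R7 -> on_hand[A=18 B=45 C=53] avail[A=18 B=45 C=47] open={R2}
Step 14: commit R2 -> on_hand[A=18 B=45 C=47] avail[A=18 B=45 C=47] open={}
Final available[A] = 18

Answer: 18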